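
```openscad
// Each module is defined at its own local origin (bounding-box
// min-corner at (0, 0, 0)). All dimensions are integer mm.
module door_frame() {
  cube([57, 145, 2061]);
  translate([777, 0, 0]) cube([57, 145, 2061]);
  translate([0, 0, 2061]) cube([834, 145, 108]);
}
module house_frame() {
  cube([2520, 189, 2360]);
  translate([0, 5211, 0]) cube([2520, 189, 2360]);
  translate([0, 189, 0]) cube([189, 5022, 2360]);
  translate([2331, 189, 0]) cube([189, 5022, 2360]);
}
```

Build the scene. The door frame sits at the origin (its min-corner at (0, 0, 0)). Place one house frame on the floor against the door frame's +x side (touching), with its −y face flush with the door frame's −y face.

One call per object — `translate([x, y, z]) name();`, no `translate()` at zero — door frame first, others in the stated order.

door_frame();
translate([834, 0, 0]) house_frame();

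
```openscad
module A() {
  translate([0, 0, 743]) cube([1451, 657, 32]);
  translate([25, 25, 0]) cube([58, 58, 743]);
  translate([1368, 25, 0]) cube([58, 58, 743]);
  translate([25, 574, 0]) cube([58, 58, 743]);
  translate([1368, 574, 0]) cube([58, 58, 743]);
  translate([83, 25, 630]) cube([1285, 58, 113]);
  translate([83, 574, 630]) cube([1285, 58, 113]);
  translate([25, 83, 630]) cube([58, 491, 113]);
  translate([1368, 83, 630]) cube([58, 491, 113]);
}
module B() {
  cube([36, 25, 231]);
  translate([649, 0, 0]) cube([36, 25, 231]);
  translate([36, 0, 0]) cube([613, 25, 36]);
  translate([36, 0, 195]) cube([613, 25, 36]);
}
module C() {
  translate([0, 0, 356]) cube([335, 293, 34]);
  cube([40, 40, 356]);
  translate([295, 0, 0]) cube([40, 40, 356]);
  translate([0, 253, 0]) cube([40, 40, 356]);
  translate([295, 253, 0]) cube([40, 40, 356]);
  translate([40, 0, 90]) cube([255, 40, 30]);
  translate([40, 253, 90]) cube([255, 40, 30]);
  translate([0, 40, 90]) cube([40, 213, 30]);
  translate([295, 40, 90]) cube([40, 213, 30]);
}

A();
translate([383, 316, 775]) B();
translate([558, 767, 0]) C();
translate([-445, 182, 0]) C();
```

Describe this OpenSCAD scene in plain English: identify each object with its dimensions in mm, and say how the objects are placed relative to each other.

A is a table: top 1451 mm (x) × 657 mm (y), 32 mm thick, upper face at z = 775 mm, on four 58×58 mm square legs, each inset 25 mm from the nearest pair of top edges, running from z = 0 to the bottom of the top. Four apron rails, 58 mm thick and 113 mm tall, run between adjacent legs with their top edges flush with the underside of the top and their outer faces flush with the legs' outer faces.

B is a picture frame with a 613×159 mm rectangular opening (x by z) and a uniform 36 mm border on every side. Frame depth is 25 mm along y. It is built from two vertical stiles running the full outside height and two horizontal rails spanning the gap between the stiles.

C is a four-legged stool. The seat is a 335×293×34 mm slab whose top surface is at z = 390 mm; four square legs, each 40×40 mm in cross-section, run from the floor (z = 0) to the underside of the seat, each flush with a corner of the seat. Four stretchers, 40 mm wide and 30 mm tall, connect adjacent legs with their undersides at z = 90 mm, each running between the inner faces of the legs it joins and aligned with the legs' outer faces on the other axis.

The picture frame is on top of the table, centred. Two stools sit around the table at the +y, −x sides.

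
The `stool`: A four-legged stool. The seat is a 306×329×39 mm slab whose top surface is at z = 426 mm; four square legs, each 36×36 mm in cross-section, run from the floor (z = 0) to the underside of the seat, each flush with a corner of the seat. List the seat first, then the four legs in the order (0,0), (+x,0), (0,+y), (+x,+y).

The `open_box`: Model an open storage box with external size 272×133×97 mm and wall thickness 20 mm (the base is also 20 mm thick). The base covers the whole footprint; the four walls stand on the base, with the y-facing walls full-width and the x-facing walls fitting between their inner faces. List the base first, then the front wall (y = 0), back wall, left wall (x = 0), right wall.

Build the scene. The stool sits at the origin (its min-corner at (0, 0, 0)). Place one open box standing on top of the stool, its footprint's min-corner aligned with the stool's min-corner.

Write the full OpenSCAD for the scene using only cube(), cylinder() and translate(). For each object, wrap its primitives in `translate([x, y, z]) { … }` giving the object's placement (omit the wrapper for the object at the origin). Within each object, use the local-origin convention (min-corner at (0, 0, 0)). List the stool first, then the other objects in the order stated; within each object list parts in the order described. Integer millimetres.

translate([0, 0, 387]) cube([306, 329, 39]);
cube([36, 36, 387]);
translate([270, 0, 0]) cube([36, 36, 387]);
translate([0, 293, 0]) cube([36, 36, 387]);
translate([270, 293, 0]) cube([36, 36, 387]);
translate([0, 0, 426]) {
  cube([272, 133, 20]);
  translate([0, 0, 20]) cube([272, 20, 77]);
  translate([0, 113, 20]) cube([272, 20, 77]);
  translate([0, 20, 20]) cube([20, 93, 77]);
  translate([252, 20, 20]) cube([20, 93, 77]);
}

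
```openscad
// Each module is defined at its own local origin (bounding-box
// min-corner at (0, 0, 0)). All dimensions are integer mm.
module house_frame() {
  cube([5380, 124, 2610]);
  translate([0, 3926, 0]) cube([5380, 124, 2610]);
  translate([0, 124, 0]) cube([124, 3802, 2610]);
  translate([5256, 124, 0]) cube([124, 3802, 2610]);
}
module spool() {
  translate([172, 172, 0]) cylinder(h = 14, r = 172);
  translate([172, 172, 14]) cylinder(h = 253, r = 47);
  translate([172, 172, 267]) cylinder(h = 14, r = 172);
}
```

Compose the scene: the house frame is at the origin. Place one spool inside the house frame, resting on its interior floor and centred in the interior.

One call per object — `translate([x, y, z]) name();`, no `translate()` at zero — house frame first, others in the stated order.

house_frame();
translate([2518, 1853, 0]) spool();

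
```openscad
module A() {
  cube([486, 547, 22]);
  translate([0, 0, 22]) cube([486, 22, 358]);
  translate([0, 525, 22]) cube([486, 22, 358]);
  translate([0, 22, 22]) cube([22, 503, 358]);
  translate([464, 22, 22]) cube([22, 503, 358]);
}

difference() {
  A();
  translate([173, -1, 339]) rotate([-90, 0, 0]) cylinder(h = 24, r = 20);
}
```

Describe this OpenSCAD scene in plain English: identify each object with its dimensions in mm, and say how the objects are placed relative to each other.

A is an open storage box with external size 486×547×380 mm and wall thickness 22 mm (the base is also 22 mm thick). The base covers the whole footprint; the four walls stand on the base, with the y-facing walls full-width and the x-facing walls fitting between their inner faces.

The open box has a circular hole of radius 20 mm through its front wall, centred at (x = 173, z = 339).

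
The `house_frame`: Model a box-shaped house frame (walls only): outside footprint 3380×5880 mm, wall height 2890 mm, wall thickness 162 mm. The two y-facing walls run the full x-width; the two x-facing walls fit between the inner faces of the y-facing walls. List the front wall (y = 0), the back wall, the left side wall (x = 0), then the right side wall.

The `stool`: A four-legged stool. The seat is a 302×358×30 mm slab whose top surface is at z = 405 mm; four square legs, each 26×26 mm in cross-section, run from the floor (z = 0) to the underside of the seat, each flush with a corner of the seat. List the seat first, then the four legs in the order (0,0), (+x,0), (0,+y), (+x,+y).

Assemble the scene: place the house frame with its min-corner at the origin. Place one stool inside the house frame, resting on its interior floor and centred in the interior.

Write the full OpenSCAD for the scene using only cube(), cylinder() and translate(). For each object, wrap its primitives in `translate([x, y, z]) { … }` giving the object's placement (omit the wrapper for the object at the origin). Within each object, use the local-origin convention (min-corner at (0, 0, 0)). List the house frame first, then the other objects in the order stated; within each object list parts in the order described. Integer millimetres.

cube([3380, 162, 2890]);
translate([0, 5718, 0]) cube([3380, 162, 2890]);
translate([0, 162, 0]) cube([162, 5556, 2890]);
translate([3218, 162, 0]) cube([162, 5556, 2890]);
translate([1539, 2761, 0]) {
  translate([0, 0, 375]) cube([302, 358, 30]);
  cube([26, 26, 375]);
  translate([276, 0, 0]) cube([26, 26, 375]);
  translate([0, 332, 0]) cube([26, 26, 375]);
  translate([276, 332, 0]) cube([26, 26, 375]);
}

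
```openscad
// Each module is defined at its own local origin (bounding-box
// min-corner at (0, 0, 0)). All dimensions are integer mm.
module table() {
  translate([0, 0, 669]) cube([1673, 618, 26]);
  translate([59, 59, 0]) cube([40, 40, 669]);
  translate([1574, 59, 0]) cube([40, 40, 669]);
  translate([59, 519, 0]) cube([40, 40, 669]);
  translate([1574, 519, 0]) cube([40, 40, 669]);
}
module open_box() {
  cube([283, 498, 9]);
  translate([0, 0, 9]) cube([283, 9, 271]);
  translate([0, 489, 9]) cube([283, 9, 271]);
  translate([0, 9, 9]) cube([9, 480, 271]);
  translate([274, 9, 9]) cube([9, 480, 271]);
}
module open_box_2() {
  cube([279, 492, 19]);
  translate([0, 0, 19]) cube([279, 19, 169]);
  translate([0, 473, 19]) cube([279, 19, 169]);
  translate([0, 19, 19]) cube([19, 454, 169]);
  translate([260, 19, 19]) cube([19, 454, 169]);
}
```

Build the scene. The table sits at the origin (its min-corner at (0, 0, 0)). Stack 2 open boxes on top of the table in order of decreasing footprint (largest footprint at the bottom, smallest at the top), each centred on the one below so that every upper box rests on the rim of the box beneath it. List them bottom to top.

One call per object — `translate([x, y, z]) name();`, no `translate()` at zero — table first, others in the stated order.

table();
translate([695, 60, 695]) open_box();
translate([697, 63, 975]) open_box_2();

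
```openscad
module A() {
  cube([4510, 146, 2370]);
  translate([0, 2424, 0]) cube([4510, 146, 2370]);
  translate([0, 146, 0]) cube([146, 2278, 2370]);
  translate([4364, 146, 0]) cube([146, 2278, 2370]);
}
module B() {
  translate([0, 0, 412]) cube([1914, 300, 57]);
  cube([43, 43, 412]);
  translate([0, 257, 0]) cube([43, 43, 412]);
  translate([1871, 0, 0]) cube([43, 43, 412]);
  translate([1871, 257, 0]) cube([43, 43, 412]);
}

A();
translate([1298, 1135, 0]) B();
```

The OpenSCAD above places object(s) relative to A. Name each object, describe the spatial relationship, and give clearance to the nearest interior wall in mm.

A is a house frame. B is a bench. The bench sits inside the house frame, centred. The clearance to the nearest interior wall is 989 mm.

Clearances: x = 1152, y = 989; minimum 989 mm.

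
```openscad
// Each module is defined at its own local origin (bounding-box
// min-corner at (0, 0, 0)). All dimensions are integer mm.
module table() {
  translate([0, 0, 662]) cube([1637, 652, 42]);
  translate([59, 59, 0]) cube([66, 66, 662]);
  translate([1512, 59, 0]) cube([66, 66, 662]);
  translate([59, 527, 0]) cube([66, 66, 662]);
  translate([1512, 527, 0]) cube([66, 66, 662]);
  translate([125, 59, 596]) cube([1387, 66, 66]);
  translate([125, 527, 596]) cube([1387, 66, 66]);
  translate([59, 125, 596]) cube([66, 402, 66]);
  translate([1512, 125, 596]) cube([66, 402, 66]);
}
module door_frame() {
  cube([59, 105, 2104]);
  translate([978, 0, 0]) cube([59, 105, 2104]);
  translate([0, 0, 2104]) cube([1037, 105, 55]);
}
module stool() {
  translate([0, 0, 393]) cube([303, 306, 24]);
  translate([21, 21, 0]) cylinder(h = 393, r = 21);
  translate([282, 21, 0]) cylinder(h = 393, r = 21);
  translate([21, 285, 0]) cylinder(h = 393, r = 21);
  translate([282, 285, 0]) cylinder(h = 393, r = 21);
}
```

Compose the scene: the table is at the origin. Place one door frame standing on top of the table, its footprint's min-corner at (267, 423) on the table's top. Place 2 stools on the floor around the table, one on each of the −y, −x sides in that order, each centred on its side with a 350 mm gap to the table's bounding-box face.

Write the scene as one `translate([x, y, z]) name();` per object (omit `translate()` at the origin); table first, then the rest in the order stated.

table();
translate([267, 423, 704]) door_frame();
translate([667, -656, 0]) stool();
translate([-653, 173, 0]) stool();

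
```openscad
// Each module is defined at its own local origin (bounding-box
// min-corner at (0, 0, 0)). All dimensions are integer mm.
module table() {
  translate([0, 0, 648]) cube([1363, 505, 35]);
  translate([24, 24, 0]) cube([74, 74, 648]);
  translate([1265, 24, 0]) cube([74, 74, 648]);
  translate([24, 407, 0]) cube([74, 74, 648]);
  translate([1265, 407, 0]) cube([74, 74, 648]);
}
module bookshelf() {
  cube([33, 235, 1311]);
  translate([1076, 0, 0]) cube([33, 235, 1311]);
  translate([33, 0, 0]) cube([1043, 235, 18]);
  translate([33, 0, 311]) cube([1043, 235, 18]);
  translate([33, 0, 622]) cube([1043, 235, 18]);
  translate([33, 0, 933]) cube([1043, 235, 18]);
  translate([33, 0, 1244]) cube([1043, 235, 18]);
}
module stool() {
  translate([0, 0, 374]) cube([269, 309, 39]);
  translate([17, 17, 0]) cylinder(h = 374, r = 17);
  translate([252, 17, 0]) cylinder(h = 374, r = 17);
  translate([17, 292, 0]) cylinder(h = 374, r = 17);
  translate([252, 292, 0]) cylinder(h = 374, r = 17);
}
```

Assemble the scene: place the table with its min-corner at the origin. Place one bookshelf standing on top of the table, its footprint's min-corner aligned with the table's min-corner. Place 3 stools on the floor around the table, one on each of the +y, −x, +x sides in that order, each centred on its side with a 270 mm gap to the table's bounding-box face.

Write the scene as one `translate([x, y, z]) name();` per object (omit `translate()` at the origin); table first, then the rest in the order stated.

table();
translate([0, 0, 683]) bookshelf();
translate([547, 775, 0]) stool();
translate([-539, 98, 0]) stool();
translate([1633, 98, 0]) stool();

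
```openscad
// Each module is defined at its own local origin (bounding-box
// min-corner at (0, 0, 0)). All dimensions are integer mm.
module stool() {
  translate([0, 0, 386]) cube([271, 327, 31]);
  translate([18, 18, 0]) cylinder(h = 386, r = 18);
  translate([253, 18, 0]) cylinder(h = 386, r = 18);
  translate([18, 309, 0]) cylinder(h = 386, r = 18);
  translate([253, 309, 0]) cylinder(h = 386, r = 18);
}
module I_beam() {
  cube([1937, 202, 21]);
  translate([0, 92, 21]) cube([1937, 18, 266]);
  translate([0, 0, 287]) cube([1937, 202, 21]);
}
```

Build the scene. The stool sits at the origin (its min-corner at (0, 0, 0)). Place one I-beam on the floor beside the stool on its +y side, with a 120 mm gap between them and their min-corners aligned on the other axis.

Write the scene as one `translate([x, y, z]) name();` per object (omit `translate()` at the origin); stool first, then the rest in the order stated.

stool();
translate([0, 447, 0]) I_beam();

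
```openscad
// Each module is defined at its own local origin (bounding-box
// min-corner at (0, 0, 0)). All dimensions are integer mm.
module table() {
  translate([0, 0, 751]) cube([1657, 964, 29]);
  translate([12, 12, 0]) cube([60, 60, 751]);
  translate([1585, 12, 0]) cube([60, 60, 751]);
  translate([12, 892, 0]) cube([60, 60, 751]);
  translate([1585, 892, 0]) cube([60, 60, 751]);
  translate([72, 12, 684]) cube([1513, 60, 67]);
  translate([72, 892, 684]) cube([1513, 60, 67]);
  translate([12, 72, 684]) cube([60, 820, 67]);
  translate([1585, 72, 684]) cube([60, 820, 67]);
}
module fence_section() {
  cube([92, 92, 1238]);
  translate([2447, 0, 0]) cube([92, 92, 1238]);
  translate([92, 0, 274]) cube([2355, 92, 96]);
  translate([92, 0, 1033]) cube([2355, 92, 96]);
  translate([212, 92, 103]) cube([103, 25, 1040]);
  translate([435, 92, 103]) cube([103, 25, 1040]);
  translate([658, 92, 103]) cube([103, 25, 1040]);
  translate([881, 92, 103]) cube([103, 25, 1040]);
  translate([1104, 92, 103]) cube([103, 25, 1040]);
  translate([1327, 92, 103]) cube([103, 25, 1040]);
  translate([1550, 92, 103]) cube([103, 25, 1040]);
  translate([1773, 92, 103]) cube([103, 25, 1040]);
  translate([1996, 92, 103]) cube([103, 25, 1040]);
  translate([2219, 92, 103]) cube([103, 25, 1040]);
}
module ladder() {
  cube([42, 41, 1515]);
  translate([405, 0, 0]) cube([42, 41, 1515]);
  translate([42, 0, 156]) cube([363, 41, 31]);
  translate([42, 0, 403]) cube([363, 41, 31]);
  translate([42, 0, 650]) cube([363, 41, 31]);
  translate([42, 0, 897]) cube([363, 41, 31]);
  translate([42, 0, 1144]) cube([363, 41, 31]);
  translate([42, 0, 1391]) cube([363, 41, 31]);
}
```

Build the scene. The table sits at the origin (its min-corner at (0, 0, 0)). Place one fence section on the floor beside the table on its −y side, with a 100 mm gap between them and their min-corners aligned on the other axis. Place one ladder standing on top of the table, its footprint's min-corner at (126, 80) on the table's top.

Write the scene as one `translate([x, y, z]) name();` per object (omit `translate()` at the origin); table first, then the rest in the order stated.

table();
translate([0, -217, 0]) fence_section();
translate([126, 80, 780]) ladder();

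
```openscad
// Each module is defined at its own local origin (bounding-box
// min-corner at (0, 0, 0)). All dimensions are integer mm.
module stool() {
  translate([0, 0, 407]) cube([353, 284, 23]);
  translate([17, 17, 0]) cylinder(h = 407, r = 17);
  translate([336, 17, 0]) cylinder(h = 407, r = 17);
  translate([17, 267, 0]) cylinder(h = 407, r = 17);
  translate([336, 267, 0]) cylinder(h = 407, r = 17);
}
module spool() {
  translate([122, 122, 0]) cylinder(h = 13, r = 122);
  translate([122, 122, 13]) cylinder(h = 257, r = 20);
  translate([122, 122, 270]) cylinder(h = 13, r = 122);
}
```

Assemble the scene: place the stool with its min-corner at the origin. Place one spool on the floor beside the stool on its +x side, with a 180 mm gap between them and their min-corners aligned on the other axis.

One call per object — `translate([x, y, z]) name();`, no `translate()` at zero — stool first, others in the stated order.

stool();
translate([533, 0, 0]) spool();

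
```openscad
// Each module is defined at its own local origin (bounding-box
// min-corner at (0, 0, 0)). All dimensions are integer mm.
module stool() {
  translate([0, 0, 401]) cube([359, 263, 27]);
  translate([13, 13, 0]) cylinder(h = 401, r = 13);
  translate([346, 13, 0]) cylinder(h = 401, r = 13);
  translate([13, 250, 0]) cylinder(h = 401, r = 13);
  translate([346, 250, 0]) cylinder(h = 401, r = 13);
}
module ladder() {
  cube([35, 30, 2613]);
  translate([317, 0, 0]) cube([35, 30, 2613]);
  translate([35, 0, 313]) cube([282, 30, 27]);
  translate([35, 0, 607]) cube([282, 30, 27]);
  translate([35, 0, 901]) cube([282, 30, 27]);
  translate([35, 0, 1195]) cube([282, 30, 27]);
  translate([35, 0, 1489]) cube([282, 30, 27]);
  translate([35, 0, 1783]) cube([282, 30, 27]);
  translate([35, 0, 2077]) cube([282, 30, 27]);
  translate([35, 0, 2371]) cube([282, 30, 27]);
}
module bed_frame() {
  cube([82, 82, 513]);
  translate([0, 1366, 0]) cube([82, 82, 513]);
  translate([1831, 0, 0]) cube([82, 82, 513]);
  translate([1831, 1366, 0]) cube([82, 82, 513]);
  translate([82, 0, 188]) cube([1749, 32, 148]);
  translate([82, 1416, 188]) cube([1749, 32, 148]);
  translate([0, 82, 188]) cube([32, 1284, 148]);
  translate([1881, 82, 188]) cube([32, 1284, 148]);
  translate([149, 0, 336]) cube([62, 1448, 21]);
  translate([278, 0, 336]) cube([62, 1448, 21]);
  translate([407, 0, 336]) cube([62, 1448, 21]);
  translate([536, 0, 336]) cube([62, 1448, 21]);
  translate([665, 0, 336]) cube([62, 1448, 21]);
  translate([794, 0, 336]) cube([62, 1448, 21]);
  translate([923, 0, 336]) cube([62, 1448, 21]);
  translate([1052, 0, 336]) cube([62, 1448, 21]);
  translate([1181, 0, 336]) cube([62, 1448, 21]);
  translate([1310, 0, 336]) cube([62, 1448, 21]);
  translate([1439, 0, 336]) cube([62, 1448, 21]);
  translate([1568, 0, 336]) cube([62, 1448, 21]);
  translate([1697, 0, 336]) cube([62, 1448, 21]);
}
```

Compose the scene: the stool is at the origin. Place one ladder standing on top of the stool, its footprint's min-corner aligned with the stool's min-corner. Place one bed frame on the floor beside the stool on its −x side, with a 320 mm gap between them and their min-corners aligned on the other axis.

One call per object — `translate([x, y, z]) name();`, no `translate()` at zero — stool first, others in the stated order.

stool();
translate([0, 0, 428]) ladder();
translate([-2233, 0, 0]) bed_frame();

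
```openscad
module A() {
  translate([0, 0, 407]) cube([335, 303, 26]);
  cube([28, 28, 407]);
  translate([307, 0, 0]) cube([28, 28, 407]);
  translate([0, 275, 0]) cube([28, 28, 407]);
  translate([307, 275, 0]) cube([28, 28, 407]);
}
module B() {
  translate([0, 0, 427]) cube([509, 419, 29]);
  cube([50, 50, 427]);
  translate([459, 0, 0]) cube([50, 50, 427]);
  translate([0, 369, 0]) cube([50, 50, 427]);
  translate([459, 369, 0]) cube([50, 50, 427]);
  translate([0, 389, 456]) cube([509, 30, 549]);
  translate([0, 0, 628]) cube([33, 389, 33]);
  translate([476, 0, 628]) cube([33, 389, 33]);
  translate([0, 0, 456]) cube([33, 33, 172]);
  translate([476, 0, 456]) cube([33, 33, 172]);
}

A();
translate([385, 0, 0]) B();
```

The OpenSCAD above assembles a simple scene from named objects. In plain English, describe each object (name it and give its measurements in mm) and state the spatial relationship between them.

A is a four-legged stool. The seat is a 335×303×26 mm slab whose top surface is at z = 433 mm; four square legs, each 28×28 mm in cross-section, run from the floor (z = 0) to the underside of the seat, each flush with a corner of the seat.

B is a chair. The seat is a 509×419×29 mm slab with its top at z = 456 mm, on four 50×50 mm corner legs (flush with the seat edges, standing on z = 0). A flat backrest 30 mm thick, 549 mm tall, spans the full seat width and rises from the seat top along its +y edge, rear face flush with the rear of the seat. Two armrests of 33×33 mm section run along each side from the seat's front edge to the front of the backrest, top faces 205 mm above the seat top and outer faces flush with the seat's x-edges; a 33×33 mm post under the front of each armrest stands on the seat at the front corner.

The chair is on the floor beside the stool on its +x side.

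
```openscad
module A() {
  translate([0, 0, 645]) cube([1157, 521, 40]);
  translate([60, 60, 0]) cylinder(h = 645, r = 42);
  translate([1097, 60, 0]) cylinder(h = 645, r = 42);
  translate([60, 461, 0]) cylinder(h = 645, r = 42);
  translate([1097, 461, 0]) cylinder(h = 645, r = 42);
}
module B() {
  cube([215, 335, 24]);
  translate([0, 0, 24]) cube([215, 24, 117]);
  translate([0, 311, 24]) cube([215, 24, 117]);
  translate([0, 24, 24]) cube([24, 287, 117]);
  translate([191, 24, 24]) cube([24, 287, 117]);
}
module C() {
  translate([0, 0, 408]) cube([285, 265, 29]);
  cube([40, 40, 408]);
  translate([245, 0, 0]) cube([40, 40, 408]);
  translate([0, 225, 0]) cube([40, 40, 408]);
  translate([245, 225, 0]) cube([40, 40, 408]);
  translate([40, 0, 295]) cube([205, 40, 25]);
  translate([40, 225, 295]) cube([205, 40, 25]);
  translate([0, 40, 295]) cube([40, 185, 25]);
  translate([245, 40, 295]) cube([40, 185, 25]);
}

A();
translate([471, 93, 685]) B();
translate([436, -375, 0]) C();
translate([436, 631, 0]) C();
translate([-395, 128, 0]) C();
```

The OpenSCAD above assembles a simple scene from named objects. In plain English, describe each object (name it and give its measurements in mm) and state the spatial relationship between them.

A is a table with a 1157×521 mm rectangular top, 40 mm thick, top surface at z = 685 mm, supported by four round legs of 84 mm diameter, each leg's bounding box inset 18 mm from the nearest pair of top edges, running from the floor.

B is an open storage box with external size 215×335×141 mm and wall thickness 24 mm (the base is also 24 mm thick). The base covers the whole footprint; the four walls stand on the base, with the y-facing walls full-width and the x-facing walls fitting between their inner faces.

C is a four-legged stool. The seat is 285×265 mm, 29 mm thick, top at z = 437 mm. It stands on four square legs, each 40×40 mm in cross-section, from z = 0 to the seat underside, each flush with a corner of the seat. Four stretchers, 40 mm wide and 25 mm tall, connect adjacent legs with their undersides at z = 295 mm, each running between the inner faces of the legs it joins and aligned with the legs' outer faces on the other axis.

The open box is on top of the table, centred. Three stools sit around the table at the −y, +y, −x sides.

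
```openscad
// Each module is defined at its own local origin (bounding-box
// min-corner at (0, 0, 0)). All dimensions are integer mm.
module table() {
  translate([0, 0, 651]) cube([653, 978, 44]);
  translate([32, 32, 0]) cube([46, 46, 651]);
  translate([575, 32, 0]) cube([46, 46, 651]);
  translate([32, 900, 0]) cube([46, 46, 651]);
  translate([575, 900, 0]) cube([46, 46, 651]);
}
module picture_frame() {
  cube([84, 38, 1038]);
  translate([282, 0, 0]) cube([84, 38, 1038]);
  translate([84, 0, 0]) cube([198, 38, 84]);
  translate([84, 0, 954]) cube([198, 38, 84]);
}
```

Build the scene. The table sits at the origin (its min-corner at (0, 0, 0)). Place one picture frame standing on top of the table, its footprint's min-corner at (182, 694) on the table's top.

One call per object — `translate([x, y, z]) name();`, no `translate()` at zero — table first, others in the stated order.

table();
translate([182, 694, 695]) picture_frame();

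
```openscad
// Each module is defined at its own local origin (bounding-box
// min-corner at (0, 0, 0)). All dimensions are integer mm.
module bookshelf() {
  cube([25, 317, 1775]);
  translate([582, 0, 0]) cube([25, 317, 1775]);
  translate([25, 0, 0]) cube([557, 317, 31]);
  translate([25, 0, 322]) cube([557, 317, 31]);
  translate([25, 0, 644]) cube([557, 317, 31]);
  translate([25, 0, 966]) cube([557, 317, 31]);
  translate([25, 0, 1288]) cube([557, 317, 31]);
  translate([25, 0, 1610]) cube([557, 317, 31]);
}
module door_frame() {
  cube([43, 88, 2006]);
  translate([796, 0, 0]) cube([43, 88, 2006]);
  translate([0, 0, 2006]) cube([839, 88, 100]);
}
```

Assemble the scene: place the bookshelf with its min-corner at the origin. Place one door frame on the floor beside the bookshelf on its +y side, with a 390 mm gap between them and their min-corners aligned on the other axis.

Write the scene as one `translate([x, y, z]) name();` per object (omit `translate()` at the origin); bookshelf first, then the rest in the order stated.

bookshelf();
translate([0, 707, 0]) door_frame();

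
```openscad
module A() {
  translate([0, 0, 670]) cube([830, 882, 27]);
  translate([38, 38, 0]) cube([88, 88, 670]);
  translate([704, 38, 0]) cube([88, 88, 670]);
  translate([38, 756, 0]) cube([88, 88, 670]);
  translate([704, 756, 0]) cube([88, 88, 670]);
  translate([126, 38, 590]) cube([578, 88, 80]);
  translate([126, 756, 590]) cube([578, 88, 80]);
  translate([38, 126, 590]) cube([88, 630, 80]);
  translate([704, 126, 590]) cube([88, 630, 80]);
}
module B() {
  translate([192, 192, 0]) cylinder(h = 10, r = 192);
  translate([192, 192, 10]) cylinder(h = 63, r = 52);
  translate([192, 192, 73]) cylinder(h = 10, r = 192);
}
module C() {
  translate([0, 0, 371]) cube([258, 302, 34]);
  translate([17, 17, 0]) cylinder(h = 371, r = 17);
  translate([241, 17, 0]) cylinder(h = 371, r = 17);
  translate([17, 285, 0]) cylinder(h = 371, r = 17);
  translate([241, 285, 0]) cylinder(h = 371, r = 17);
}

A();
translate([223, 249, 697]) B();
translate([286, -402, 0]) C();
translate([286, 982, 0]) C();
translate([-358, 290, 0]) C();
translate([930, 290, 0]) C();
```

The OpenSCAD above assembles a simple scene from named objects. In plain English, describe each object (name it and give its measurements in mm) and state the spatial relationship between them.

A is a table with a 830×882 mm rectangular top, 27 mm thick, top surface at z = 697 mm, supported by four 88×88 mm square legs, each inset 38 mm from the nearest pair of top edges, running from the floor. Four apron rails, 88 mm thick and 80 mm tall, run between adjacent legs with their top edges flush with the underside of the top and their outer faces flush with the legs' outer faces.

B is a spool: two coaxial disc flanges of radius 192 mm and thickness 10 mm, joined by a core cylinder of radius 52 mm and height 63 mm. The lower flange rests on z = 0 and the three cylinders share a vertical axis.

C is a four-legged stool. The seat is 258×302 mm, 34 mm thick, top at z = 405 mm. It stands on four round legs, each 34 mm in diameter, from z = 0 to the seat underside, each leg's axis is inset half a diameter from the nearest pair of seat edges (so the leg's bounding box is flush with the corner).

The spool is on top of the table, centred. Four stools sit around the table at the −y, +y, −x, +x sides.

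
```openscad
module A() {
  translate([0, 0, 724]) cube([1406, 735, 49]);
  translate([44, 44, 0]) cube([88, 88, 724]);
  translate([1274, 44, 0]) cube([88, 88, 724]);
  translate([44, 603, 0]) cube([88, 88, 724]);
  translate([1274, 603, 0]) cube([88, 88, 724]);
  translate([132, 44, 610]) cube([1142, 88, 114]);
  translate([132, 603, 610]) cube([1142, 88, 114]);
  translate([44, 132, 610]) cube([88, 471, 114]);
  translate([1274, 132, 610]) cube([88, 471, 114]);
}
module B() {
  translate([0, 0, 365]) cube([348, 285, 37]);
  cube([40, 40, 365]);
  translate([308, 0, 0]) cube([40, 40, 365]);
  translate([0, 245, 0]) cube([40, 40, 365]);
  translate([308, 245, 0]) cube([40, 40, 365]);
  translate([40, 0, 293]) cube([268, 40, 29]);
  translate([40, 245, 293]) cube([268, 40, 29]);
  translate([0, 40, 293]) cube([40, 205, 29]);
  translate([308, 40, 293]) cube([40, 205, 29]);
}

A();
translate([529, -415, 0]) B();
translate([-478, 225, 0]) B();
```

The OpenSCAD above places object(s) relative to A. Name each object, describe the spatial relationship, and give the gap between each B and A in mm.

A is a table. B is a stool. Two stools sit around the table at the −y, −x sides. The gap between each stool and the table is 130 mm.

Each stool's nearest face is 130 mm from the table's bounding box.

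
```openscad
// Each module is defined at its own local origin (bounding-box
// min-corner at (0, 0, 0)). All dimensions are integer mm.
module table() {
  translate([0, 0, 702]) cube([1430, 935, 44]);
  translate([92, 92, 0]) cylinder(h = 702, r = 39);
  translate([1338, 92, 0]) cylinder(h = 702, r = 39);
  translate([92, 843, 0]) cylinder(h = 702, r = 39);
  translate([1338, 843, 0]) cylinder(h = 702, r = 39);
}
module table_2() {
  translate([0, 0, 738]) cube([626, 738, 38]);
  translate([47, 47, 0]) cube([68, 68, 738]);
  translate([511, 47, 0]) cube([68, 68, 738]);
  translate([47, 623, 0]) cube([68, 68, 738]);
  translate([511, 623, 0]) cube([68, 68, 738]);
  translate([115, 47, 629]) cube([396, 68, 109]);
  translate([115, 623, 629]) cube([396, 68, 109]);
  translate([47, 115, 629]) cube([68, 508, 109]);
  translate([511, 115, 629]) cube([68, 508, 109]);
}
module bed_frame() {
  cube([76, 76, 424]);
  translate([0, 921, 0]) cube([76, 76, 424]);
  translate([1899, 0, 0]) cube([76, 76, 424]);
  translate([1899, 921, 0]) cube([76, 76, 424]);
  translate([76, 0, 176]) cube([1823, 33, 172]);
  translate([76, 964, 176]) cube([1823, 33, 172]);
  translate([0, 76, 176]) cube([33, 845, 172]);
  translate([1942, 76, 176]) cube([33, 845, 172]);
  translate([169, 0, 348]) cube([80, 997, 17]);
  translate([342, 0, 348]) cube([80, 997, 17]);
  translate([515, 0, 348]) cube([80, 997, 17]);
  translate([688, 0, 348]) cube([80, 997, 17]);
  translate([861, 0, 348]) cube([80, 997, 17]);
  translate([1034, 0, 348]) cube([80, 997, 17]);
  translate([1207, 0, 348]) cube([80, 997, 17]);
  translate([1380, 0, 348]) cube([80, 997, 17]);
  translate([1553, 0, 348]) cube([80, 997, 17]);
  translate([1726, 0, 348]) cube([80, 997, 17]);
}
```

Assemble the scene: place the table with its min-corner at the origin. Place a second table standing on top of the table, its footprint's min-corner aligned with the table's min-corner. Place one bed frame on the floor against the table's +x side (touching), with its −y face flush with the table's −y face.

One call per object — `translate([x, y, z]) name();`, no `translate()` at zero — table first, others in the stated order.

table();
translate([0, 0, 746]) table_2();
translate([1430, 0, 0]) bed_frame();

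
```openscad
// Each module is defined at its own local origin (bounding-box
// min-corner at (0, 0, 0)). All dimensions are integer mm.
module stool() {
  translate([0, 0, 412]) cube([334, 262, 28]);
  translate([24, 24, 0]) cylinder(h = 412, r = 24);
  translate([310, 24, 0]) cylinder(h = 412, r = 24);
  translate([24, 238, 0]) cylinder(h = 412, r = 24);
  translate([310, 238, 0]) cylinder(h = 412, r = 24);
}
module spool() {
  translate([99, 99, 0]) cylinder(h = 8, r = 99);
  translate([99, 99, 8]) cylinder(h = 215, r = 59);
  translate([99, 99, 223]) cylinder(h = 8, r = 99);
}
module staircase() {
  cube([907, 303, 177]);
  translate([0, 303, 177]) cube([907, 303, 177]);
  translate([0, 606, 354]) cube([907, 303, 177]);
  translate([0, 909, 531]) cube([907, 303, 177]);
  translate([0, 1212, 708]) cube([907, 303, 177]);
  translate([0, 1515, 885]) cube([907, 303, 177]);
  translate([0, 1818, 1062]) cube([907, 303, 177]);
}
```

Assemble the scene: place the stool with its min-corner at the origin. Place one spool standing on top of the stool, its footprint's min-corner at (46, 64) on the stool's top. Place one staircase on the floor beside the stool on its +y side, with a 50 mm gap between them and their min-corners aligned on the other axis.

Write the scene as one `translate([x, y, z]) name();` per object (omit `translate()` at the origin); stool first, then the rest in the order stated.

stool();
translate([46, 64, 440]) spool();
translate([0, 312, 0]) staircase();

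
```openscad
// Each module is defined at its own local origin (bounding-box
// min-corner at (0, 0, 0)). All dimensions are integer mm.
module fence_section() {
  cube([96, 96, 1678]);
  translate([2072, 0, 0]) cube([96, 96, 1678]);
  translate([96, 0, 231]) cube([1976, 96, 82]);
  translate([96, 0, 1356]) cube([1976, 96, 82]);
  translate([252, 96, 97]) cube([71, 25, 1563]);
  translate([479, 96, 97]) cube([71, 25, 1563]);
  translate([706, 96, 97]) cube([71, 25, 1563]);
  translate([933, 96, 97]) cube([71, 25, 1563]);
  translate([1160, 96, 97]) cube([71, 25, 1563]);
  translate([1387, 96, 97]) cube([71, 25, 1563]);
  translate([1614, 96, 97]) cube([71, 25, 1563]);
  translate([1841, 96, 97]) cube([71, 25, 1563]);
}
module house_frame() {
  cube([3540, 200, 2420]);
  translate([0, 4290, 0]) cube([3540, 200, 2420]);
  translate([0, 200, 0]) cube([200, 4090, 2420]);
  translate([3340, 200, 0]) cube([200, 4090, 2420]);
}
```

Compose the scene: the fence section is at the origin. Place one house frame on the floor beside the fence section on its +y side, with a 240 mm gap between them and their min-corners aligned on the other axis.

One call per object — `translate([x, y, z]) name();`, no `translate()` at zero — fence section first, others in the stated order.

fence_section();
translate([0, 361, 0]) house_frame();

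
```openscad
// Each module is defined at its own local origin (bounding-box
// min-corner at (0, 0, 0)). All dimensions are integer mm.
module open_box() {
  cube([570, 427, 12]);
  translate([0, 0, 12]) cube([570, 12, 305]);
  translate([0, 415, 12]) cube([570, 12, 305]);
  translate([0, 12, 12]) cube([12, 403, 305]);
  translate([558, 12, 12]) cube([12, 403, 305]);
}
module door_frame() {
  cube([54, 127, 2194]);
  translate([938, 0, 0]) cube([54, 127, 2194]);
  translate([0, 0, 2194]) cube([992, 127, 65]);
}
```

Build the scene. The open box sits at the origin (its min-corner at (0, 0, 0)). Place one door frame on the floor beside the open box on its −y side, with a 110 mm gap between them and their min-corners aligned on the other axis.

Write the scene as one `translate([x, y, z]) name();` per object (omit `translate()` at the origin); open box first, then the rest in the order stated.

open_box();
translate([0, -237, 0]) door_frame();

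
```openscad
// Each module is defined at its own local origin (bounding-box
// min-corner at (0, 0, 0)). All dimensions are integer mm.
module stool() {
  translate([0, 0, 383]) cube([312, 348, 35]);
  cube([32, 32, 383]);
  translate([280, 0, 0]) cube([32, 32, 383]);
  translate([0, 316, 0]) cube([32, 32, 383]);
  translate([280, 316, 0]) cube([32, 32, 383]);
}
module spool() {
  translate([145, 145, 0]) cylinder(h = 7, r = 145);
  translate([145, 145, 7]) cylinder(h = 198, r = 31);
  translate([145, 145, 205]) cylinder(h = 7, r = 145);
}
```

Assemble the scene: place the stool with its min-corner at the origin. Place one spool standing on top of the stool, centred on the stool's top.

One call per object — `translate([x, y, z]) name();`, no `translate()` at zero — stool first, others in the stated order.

stool();
translate([11, 29, 418]) spool();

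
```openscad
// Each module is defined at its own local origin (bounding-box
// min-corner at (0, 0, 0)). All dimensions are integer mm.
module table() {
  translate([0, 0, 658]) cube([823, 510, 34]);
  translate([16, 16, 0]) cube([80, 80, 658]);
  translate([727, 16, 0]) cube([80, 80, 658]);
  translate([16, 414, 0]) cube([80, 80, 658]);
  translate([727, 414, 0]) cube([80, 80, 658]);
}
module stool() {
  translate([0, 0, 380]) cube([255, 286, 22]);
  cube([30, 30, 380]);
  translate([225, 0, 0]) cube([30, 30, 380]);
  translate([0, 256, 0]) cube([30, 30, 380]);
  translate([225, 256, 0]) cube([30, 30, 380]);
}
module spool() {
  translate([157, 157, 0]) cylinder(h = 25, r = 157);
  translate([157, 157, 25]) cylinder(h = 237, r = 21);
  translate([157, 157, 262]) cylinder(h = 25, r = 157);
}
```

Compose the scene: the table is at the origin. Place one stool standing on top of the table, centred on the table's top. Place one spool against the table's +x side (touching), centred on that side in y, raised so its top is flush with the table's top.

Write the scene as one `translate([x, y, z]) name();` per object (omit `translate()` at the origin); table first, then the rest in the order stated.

table();
translate([284, 112, 692]) stool();
translate([823, 98, 405]) spool();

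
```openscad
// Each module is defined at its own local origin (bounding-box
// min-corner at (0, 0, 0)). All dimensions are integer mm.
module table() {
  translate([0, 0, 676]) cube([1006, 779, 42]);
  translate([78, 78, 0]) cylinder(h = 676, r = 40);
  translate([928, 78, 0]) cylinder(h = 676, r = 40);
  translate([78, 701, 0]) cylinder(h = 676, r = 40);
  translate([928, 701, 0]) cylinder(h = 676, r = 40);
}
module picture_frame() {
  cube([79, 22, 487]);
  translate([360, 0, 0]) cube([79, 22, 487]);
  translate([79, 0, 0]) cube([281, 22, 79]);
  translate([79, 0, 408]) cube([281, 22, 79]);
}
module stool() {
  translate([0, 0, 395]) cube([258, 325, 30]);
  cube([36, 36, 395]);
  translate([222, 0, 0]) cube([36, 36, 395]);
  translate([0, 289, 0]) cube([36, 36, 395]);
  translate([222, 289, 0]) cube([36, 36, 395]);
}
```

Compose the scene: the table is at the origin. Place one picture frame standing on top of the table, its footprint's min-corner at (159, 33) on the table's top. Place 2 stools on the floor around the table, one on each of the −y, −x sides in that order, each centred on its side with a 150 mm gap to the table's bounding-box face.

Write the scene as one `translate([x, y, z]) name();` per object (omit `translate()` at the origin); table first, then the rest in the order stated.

table();
translate([159, 33, 718]) picture_frame();
translate([374, -475, 0]) stool();
translate([-408, 227, 0]) stool();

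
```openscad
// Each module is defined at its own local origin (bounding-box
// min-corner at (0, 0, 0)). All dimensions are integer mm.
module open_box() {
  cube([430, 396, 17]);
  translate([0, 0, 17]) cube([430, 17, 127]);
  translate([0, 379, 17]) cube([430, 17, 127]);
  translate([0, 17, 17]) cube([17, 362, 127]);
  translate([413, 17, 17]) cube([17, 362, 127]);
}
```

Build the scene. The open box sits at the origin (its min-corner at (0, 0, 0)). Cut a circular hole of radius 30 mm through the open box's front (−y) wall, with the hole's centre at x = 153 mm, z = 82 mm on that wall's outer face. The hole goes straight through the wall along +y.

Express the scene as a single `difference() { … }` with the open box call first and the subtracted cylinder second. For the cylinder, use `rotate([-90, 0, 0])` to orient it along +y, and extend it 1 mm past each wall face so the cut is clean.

difference() {
  open_box();
  translate([153, -1, 82]) rotate([-90, 0, 0]) cylinder(h = 19, r = 30);
}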